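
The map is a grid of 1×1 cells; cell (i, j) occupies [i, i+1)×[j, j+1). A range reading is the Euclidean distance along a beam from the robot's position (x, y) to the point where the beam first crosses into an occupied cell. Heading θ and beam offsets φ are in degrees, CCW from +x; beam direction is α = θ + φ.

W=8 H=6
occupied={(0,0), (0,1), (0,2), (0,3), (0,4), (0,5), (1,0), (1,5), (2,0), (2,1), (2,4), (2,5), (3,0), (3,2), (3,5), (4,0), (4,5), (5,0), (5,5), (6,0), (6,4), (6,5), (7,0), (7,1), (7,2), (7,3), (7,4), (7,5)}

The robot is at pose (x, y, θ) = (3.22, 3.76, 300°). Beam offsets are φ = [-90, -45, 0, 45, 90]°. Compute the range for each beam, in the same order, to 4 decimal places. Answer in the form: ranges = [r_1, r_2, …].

ranges = [2.5634, 0.7868, 0.8776, 3.9133, 2.4800]

beam 1: φ=-90°, α=210°
  dir = (cos 210°, sin 210°) = (-0.8660, -0.5000); from cell (3,3)
  next x-line at t=0.2540, next y-line at t=1.5200; Δt_x=1.1547, Δt_y=2.0000
    x: enter (2,3) at t=0.2540
    x: enter (1,3) at t=1.4087
    y: enter (1,2) at t=1.5200
    x: enter (0,2) at t=2.5634 ← occupied
  → r_1 = 2.5634
beam 2: φ=-45°, α=255°
  dir = (cos 255°, sin 255°) = (-0.2588, -0.9659); from cell (3,3)
  next x-line at t=0.8500, next y-line at t=0.7868; Δt_x=3.8637, Δt_y=1.0353
    y: enter (3,2) at t=0.7868 ← occupied
  → r_2 = 0.7868
beam 3: φ=0°, α=300°
  dir = (cos 300°, sin 300°) = (0.5000, -0.8660); from cell (3,3)
  next x-line at t=1.5600, next y-line at t=0.8776; Δt_x=2.0000, Δt_y=1.1547
    y: enter (3,2) at t=0.8776 ← occupied
  → r_3 = 0.8776
beam 4: φ=45°, α=345°
  dir = (cos 345°, sin 345°) = (0.9659, -0.2588); from cell (3,3)
  next x-line at t=0.8075, next y-line at t=2.9364; Δt_x=1.0353, Δt_y=3.8637
    x: enter (4,3) at t=0.8075
    x: enter (5,3) at t=1.8428
    x: enter (6,3) at t=2.8781
    y: enter (6,2) at t=2.9364
    x: enter (7,2) at t=3.9133 ← occupied
  → r_4 = 3.9133
beam 5: φ=90°, α=30°
  dir = (cos 30°, sin 30°) = (0.8660, 0.5000); from cell (3,3)
  next x-line at t=0.9007, next y-line at t=0.4800; Δt_x=1.1547, Δt_y=2.0000
    y: enter (3,4) at t=0.4800
    x: enter (4,4) at t=0.9007
    x: enter (5,4) at t=2.0554
    y: enter (5,5) at t=2.4800 ← occupied
  → r_5 = 2.4800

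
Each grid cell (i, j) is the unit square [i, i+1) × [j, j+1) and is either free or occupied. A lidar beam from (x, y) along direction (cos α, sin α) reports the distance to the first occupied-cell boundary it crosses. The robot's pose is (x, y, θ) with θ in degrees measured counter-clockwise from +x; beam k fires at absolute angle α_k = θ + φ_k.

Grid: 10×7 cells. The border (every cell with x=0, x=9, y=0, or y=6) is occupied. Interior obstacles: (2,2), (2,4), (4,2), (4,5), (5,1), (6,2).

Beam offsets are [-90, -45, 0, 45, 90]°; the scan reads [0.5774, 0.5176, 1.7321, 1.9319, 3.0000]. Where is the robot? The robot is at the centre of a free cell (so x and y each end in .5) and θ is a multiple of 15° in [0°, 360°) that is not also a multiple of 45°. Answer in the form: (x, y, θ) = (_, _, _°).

(x, y, θ) = (3.5, 4.5, 240°)

Candidates: 34 free-cell centres × 16 headings = 544 poses. Raycast each; keep the one whose scan matches to 4 dp.
  (8.5, 1.5, 120°): beam 2 = 1.9319 ≠ 0.5176 ✗
  (2.5, 3.5, 345°): beam 1 = 0.5176 ≠ 0.5774 ✗
  (8.5, 5.5, 15°): beam 1 = 1.9319 ≠ 0.5774 ✗
  …
  (3.5, 4.5, 240°): r_1=0.5774, r_2=0.5176, r_3=1.7321, r_4=1.9319, r_5=3.0000 — all match ✓
Only this pose fits every beam.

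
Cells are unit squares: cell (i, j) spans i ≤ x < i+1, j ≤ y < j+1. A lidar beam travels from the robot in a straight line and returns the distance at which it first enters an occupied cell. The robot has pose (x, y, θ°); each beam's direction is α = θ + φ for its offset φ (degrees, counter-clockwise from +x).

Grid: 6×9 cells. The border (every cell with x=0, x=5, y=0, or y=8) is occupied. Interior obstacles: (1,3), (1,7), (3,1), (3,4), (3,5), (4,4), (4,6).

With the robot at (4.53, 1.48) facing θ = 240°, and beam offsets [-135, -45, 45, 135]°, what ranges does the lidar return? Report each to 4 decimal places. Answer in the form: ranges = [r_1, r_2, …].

ranges = [2.6089, 0.5487, 0.4969, 0.4866]

beam 1: φ=-135°, α=105°
  cosα=-0.2588 sinα=0.9659 | (4,1) | tMaxX 2.0478 tMaxY 0.5383 | tΔX 3.8637 tΔY 1.0353
    t=0.5383 [y] (4,2)
    t=1.5736 [y] (4,3)
    t=2.0478 [x] (3,3)
    t=2.6089 [y] (3,4) — stop
  → r_1 = 2.6089
beam 2: φ=-45°, α=195°
  cosα=-0.9659 sinα=-0.2588 | (4,1) | tMaxX 0.5487 tMaxY 1.8546 | tΔX 1.0353 tΔY 3.8637
    t=0.5487 [x] (3,1) — stop
  → r_2 = 0.5487
beam 3: φ=45°, α=285°
  cosα=0.2588 sinα=-0.9659 | (4,1) | tMaxX 1.8159 tMaxY 0.4969 | tΔX 3.8637 tΔY 1.0353
    t=0.4969 [y] (4,0) — stop
  → r_3 = 0.4969
beam 4: φ=135°, α=15°
  cosα=0.9659 sinα=0.2588 | (4,1) | tMaxX 0.4866 tMaxY 2.0091 | tΔX 1.0353 tΔY 3.8637
    t=0.4866 [x] (5,1) — stop
  → r_4 = 0.4866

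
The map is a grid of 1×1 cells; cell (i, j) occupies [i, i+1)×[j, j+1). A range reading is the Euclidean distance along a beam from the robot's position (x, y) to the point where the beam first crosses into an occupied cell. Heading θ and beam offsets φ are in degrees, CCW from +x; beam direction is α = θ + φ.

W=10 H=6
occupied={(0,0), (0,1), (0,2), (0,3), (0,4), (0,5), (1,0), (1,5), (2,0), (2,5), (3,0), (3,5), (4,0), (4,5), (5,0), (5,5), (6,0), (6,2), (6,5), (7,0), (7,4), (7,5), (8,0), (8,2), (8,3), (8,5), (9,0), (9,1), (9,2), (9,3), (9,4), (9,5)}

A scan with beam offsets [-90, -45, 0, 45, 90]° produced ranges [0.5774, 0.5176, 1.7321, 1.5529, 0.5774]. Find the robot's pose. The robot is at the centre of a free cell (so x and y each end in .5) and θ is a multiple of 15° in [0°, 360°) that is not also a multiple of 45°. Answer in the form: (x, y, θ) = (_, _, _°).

Enumerate (i+0.5, j+0.5, θ) over the 28 free cells and 16 admissible headings. For each, cast all 5 beams and compare to the given ranges.
  (3.5, 3.5, 60°): beam 1 = 2.8868 ≠ 0.5774 ✗
  (6.5, 4.5, 15°): beam 1 = 1.5529 ≠ 0.5774 ✗
  (4.5, 2.5, 330°): beam 1 = 1.7321 ≠ 0.5774 ✗
  (4.5, 1.5, 165°): beam 1 = 3.6235 ≠ 0.5774 ✗
  …
  (7.5, 2.5, 240°): r_1=0.5774, r_2=0.5176, r_3=1.7321, r_4=1.5529, r_5=0.5774 — all match ✓
Unique over the lattice → pose = (7.5, 2.5, 240°).

(x, y, θ) = (7.5, 2.5, 240°)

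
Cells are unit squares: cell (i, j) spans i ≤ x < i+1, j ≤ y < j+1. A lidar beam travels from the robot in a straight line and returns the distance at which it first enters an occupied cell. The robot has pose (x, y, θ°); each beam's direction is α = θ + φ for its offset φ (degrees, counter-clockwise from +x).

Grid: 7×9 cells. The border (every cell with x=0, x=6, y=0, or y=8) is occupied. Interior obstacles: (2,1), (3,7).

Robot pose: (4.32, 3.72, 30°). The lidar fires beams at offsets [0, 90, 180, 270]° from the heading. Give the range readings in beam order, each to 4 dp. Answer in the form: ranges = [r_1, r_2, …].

beam 1: φ=0°, α=30°
  dir = (cos 30°, sin 30°) = (0.8660, 0.5000); from cell (4,3)
  next x-line at t=0.7852, next y-line at t=0.5600; Δt_x=1.1547, Δt_y=2.0000
    y: enter (4,4) at t=0.5600
    x: enter (5,4) at t=0.7852
    x: enter (6,4) at t=1.9399 ← occupied
  → r_1 = 1.9399
beam 2: φ=90°, α=120°
  dir = (cos 120°, sin 120°) = (-0.5000, 0.8660); from cell (4,3)
  next x-line at t=0.6400, next y-line at t=0.3233; Δt_x=2.0000, Δt_y=1.1547
    y: enter (4,4) at t=0.3233
    x: enter (3,4) at t=0.6400
    y: enter (3,5) at t=1.4780
    y: enter (3,6) at t=2.6327
    x: enter (2,6) at t=2.6400
    y: enter (2,7) at t=3.7874
    x: enter (1,7) at t=4.6400
    y: enter (1,8) at t=4.9421 ← occupied
  → r_2 = 4.9421
beam 3: φ=180°, α=210°
  dir = (cos 210°, sin 210°) = (-0.8660, -0.5000); from cell (4,3)
  next x-line at t=0.3695, next y-line at t=1.4400; Δt_x=1.1547, Δt_y=2.0000
    x: enter (3,3) at t=0.3695
    y: enter (3,2) at t=1.4400
    x: enter (2,2) at t=1.5242
    x: enter (1,2) at t=2.6789
    y: enter (1,1) at t=3.4400
    x: enter (0,1) at t=3.8336 ← occupied
  → r_3 = 3.8336
beam 4: φ=270°, α=300°
  dir = (cos 300°, sin 300°) = (0.5000, -0.8660); from cell (4,3)
  next x-line at t=1.3600, next y-line at t=0.8314; Δt_x=2.0000, Δt_y=1.1547
    y: enter (4,2) at t=0.8314
    x: enter (5,2) at t=1.3600
    y: enter (5,1) at t=1.9861
    y: enter (5,0) at t=3.1408 ← occupied
  → r_4 = 3.1408

ranges = [1.9399, 4.9421, 3.8336, 3.1408]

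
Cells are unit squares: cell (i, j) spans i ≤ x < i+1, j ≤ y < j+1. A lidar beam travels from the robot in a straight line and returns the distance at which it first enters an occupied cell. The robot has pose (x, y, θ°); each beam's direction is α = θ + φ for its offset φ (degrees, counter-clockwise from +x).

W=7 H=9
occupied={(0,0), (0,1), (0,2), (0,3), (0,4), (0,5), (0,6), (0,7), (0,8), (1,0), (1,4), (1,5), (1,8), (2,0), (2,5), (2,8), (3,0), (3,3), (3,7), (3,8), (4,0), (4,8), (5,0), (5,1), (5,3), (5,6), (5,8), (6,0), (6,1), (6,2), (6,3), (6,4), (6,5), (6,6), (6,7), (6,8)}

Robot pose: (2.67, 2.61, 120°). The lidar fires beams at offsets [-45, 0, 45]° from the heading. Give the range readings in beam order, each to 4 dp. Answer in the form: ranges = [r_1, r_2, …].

beam 1: φ=-45°, α=75°
  cosα=0.2588 sinα=0.9659 | (2,2) | tMaxX 1.2750 tMaxY 0.4038 | tΔX 3.8637 tΔY 1.0353
    t=0.4038 [y] (2,3)
    t=1.2750 [x] (3,3) — stop
  → r_1 = 1.2750
beam 2: φ=0°, α=120°
  cosα=-0.5000 sinα=0.8660 | (2,2) | tMaxX 1.3400 tMaxY 0.4503 | tΔX 2.0000 tΔY 1.1547
    t=0.4503 [y] (2,3)
    t=1.3400 [x] (1,3)
    t=1.6050 [y] (1,4) — stop
  → r_2 = 1.6050
beam 3: φ=45°, α=165°
  cosα=-0.9659 sinα=0.2588 | (2,2) | tMaxX 0.6936 tMaxY 1.5068 | tΔX 1.0353 tΔY 3.8637
    t=0.6936 [x] (1,2)
    t=1.5068 [y] (1,3)
    t=1.7289 [x] (0,3) — stop
  → r_3 = 1.7289

ranges = [1.2750, 1.6050, 1.7289]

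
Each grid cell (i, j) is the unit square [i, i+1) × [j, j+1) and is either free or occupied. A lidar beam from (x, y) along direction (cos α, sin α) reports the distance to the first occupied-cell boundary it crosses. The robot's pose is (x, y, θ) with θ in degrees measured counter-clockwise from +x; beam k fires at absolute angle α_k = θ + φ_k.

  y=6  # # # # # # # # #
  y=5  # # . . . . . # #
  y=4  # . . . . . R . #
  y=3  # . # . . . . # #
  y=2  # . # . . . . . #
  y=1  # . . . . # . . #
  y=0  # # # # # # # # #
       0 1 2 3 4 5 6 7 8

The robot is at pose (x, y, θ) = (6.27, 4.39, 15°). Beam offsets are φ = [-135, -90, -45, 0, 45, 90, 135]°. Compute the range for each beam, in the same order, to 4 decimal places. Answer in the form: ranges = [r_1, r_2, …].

beam 1: φ=-135°, α=240°
  direction (-0.5000, -0.8660); cell (6,4); t to first gridline: x 0.5400, y 0.4503 (then +2.0000 / +1.1547)
    (6,3) via y @ 0.4503
    (5,3) via x @ 0.5400
    (5,2) via y @ 1.6050
    (4,2) via x @ 2.5400
    (4,1) via y @ 2.7597
    (4,0) via y @ 3.9144  # hit
  → r_1 = 3.9144
beam 2: φ=-90°, α=285°
  direction (0.2588, -0.9659); cell (6,4); t to first gridline: x 2.8205, y 0.4038 (then +3.8637 / +1.0353)
    (6,3) via y @ 0.4038
    (6,2) via y @ 1.4390
    (6,1) via y @ 2.4743
    (7,1) via x @ 2.8205
    (7,0) via y @ 3.5096  # hit
  → r_2 = 3.5096
beam 3: φ=-45°, α=330°
  direction (0.8660, -0.5000); cell (6,4); t to first gridline: x 0.8429, y 0.7800 (then +1.1547 / +2.0000)
    (6,3) via y @ 0.7800
    (7,3) via x @ 0.8429  # hit
  → r_3 = 0.8429
beam 4: φ=0°, α=15°
  direction (0.9659, 0.2588); cell (6,4); t to first gridline: x 0.7558, y 2.3569 (then +1.0353 / +3.8637)
    (7,4) via x @ 0.7558
    (8,4) via x @ 1.7910  # hit
  → r_4 = 1.7910
beam 5: φ=45°, α=60°
  direction (0.5000, 0.8660); cell (6,4); t to first gridline: x 1.4600, y 0.7044 (then +2.0000 / +1.1547)
    (6,5) via y @ 0.7044
    (7,5) via x @ 1.4600  # hit
  → r_5 = 1.4600
beam 6: φ=90°, α=105°
  direction (-0.2588, 0.9659); cell (6,4); t to first gridline: x 1.0432, y 0.6315 (then +3.8637 / +1.0353)
    (6,5) via y @ 0.6315
    (5,5) via x @ 1.0432
    (5,6) via y @ 1.6668  # hit
  → r_6 = 1.6668
beam 7: φ=135°, α=150°
  direction (-0.8660, 0.5000); cell (6,4); t to first gridline: x 0.3118, y 1.2200 (then +1.1547 / +2.0000)
    (5,4) via x @ 0.3118
    (5,5) via y @ 1.2200
    (4,5) via x @ 1.4665
    (3,5) via x @ 2.6212
    (3,6) via y @ 3.2200  # hit
  → r_7 = 3.2200

ranges = [3.9144, 3.5096, 0.8429, 1.7910, 1.4600, 1.6668, 3.2200]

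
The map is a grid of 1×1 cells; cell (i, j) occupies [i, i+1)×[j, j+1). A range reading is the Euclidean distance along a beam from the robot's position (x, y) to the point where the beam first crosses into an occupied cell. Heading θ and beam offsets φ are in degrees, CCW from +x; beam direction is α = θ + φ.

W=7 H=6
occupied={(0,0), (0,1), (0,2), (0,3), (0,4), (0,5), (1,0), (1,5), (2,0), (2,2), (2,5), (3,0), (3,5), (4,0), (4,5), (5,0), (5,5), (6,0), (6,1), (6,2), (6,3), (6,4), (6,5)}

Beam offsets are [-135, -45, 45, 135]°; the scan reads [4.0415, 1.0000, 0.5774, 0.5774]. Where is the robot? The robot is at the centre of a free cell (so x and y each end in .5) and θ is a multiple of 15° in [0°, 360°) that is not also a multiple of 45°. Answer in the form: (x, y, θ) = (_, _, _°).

The pose lattice has 19·16 = 304 candidates. Test each by forward raycasting.
  (3.5, 2.5, 60°): beam 1 = 1.5529 ≠ 4.0415 ✗
  (2.5, 4.5, 105°): beam 2 = 0.5774 ≠ 1.0000 ✗
  (2.5, 4.5, 150°): beam 1 = 1.9319 ≠ 4.0415 ✗
  …
  (5.5, 1.5, 255°): r_1=4.0415, r_2=1.0000, r_3=0.5774, r_4=0.5774 — all match ✓
Only this pose fits every beam.

(x, y, θ) = (5.5, 1.5, 255°)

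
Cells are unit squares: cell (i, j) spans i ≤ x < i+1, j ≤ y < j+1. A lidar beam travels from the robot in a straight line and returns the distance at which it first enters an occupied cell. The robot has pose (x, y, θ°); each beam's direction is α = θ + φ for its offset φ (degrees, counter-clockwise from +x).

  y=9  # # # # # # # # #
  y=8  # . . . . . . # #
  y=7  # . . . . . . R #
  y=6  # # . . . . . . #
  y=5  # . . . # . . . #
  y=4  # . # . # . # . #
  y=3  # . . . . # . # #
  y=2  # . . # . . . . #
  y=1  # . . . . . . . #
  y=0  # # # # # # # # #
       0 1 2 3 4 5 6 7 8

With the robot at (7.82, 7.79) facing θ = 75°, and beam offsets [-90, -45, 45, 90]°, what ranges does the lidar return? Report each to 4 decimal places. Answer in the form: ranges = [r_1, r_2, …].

beam 1: φ=-90°, α=345°
  d=(0.9659,-0.2588)  start (7,7)  tX=0.1863 tY=3.0523  stride 1/|dx|=1.0353 1/|dy|=3.8637
    cross x-line → (8,7), t=0.1863 (wall)
  → r_1 = 0.1863
beam 2: φ=-45°, α=30°
  d=(0.8660,0.5000)  start (7,7)  tX=0.2078 tY=0.4200  stride 1/|dx|=1.1547 1/|dy|=2.0000
    cross x-line → (8,7), t=0.2078 (wall)
  → r_2 = 0.2078
beam 3: φ=45°, α=120°
  d=(-0.5000,0.8660)  start (7,7)  tX=1.6400 tY=0.2425  stride 1/|dx|=2.0000 1/|dy|=1.1547
    cross y-line → (7,8), t=0.2425 (wall)
  → r_3 = 0.2425
beam 4: φ=90°, α=165°
  d=(-0.9659,0.2588)  start (7,7)  tX=0.8489 tY=0.8114  stride 1/|dx|=1.0353 1/|dy|=3.8637
    cross y-line → (7,8), t=0.8114 (wall)
  → r_4 = 0.8114

ranges = [0.1863, 0.2078, 0.2425, 0.8114]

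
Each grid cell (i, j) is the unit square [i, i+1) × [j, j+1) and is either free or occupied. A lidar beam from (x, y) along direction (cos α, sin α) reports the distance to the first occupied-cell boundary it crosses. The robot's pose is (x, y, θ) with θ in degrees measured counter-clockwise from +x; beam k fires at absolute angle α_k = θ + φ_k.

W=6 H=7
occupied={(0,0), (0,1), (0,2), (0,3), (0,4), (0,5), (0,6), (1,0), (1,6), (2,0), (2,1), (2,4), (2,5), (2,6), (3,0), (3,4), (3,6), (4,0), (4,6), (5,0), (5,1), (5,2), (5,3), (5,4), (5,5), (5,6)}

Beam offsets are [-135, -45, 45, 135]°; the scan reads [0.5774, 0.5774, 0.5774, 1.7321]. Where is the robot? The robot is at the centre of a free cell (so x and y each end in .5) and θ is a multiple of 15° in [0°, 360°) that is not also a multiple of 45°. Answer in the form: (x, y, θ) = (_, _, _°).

The pose lattice has 16·16 = 256 candidates. Test each by forward raycasting.
  (1.5, 2.5, 210°): beam 1 = 1.9319 ≠ 0.5774 ✗
  (2.5, 2.5, 195°): beam 1 = 1.7321 ≠ 0.5774 ✗
  (2.5, 2.5, 240°): beam 1 = 1.5529 ≠ 0.5774 ✗
  (4.5, 3.5, 345°): beam 1 = 4.0415 ≠ 0.5774 ✗
  (3.5, 1.5, 30°): beam 1 = 0.5176 ≠ 0.5774 ✗
  …
  (3.5, 5.5, 195°): r_1=0.5774, r_2=0.5774, r_3=0.5774, r_4=1.7321 — all match ✓
Only this pose fits every beam.

(x, y, θ) = (3.5, 5.5, 195°)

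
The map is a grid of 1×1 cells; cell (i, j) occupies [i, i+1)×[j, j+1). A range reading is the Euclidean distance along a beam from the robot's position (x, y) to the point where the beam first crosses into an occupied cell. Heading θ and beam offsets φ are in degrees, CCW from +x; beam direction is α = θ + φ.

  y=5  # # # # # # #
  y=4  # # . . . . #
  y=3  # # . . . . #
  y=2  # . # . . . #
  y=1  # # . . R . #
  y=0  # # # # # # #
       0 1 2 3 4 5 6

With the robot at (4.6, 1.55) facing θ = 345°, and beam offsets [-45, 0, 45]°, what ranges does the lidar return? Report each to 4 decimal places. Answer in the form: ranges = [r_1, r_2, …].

ranges = [0.6351, 1.4494, 1.6166]

beam 1: φ=-45°, α=300°
  d=(0.5000,-0.8660)  start (4,1)  tX=0.8000 tY=0.6351  stride 1/|dx|=2.0000 1/|dy|=1.1547
    cross y-line → (4,0), t=0.6351 (wall)
  → r_1 = 0.6351
beam 2: φ=0°, α=345°
  d=(0.9659,-0.2588)  start (4,1)  tX=0.4141 tY=2.1250  stride 1/|dx|=1.0353 1/|dy|=3.8637
    cross x-line → (5,1), t=0.4141
    cross x-line → (6,1), t=1.4494 (wall)
  → r_2 = 1.4494
beam 3: φ=45°, α=30°
  d=(0.8660,0.5000)  start (4,1)  tX=0.4619 tY=0.9000  stride 1/|dx|=1.1547 1/|dy|=2.0000
    cross x-line → (5,1), t=0.4619
    cross y-line → (5,2), t=0.9000
    cross x-line → (6,2), t=1.6166 (wall)
  → r_3 = 1.6166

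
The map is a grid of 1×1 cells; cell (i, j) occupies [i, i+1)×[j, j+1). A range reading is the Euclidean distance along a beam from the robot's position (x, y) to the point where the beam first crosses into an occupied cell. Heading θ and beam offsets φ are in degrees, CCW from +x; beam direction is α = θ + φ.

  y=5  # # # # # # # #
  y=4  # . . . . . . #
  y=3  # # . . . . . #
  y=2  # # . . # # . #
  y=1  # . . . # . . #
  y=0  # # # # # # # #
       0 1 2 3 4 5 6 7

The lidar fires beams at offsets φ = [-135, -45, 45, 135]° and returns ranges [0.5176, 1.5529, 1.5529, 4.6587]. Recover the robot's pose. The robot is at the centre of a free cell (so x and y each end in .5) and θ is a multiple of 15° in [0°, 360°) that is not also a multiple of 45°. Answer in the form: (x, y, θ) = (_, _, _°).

(x, y, θ) = (5.5, 3.5, 30°)

Candidates: 19 free-cell centres × 16 headings = 304 poses. Raycast each; keep the one whose scan matches to 4 dp.
  (5.5, 1.5, 210°): beam 2 = 0.5176 ≠ 1.5529 ✗
  (6.5, 2.5, 345°): beam 1 = 0.5774 ≠ 0.5176 ✗
  (5.5, 4.5, 300°): beam 1 = 1.9319 ≠ 0.5176 ✗
  (2.5, 4.5, 165°): beam 1 = 1.0000 ≠ 0.5176 ✗
  (5.5, 1.5, 300°): beam 2 = 0.5176 ≠ 1.5529 ✗
  …
  (5.5, 3.5, 30°): r_1=0.5176, r_2=1.5529, r_3=1.5529, r_4=4.6587 — all match ✓
Unique over the lattice → pose = (5.5, 3.5, 30°).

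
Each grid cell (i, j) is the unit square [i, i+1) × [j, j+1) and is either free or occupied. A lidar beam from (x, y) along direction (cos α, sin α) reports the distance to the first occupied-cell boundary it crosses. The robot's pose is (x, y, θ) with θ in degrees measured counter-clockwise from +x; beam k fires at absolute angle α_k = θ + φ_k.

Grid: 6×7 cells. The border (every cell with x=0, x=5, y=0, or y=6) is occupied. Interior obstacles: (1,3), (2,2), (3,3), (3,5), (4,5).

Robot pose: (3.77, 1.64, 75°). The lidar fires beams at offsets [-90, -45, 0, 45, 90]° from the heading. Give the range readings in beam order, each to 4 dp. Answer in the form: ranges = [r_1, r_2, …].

ranges = [1.2734, 1.4203, 3.4785, 1.5400, 1.3909]

beam 1: φ=-90°, α=345°
  direction (0.9659, -0.2588); cell (3,1); t to first gridline: x 0.2381, y 2.4728 (then +1.0353 / +3.8637)
    (4,1) via x @ 0.2381
    (5,1) via x @ 1.2734  # hit
  → r_1 = 1.2734
beam 2: φ=-45°, α=30°
  direction (0.8660, 0.5000); cell (3,1); t to first gridline: x 0.2656, y 0.7200 (then +1.1547 / +2.0000)
    (4,1) via x @ 0.2656
    (4,2) via y @ 0.7200
    (5,2) via x @ 1.4203  # hit
  → r_2 = 1.4203
beam 3: φ=0°, α=75°
  direction (0.2588, 0.9659); cell (3,1); t to first gridline: x 0.8887, y 0.3727 (then +3.8637 / +1.0353)
    (3,2) via y @ 0.3727
    (4,2) via x @ 0.8887
    (4,3) via y @ 1.4080
    (4,4) via y @ 2.4433
    (4,5) via y @ 3.4785  # hit
  → r_3 = 3.4785
beam 4: φ=45°, α=120°
  direction (-0.5000, 0.8660); cell (3,1); t to first gridline: x 1.5400, y 0.4157 (then +2.0000 / +1.1547)
    (3,2) via y @ 0.4157
    (2,2) via x @ 1.5400  # hit
  → r_4 = 1.5400
beam 5: φ=90°, α=165°
  direction (-0.9659, 0.2588); cell (3,1); t to first gridline: x 0.7972, y 1.3909 (then +1.0353 / +3.8637)
    (2,1) via x @ 0.7972
    (2,2) via y @ 1.3909  # hit
  → r_5 = 1.3909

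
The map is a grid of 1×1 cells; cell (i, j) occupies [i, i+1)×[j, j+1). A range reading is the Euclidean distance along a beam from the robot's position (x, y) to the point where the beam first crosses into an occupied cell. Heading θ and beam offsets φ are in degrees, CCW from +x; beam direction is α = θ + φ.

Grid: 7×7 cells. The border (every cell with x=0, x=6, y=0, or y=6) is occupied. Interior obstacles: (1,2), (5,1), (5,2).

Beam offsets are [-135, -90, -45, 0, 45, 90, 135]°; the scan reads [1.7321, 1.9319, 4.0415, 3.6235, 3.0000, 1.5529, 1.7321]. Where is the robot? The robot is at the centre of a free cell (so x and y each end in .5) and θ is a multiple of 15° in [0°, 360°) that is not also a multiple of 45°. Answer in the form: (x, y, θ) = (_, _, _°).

Candidates: 22 free-cell centres × 16 headings = 352 poses. Raycast each; keep the one whose scan matches to 4 dp.
  (4.5, 1.5, 345°): beam 1 = 1.0000 ≠ 1.7321 ✗
  (5.5, 4.5, 60°): beam 1 = 1.5529 ≠ 1.7321 ✗
  (1.5, 5.5, 60°): beam 1 = 4.6587 ≠ 1.7321 ✗
  (3.5, 3.5, 120°): beam 1 = 1.9319 ≠ 1.7321 ✗
  (2.5, 3.5, 255°): beam 1 = 2.8868 ≠ 1.7321 ✗
  …
  (2.5, 4.5, 345°): r_1=1.7321, r_2=1.9319, r_3=4.0415, r_4=3.6235, r_5=3.0000, r_6=1.5529, r_7=1.7321 — all match ✓
Only this pose fits every beam.

(x, y, θ) = (2.5, 4.5, 345°)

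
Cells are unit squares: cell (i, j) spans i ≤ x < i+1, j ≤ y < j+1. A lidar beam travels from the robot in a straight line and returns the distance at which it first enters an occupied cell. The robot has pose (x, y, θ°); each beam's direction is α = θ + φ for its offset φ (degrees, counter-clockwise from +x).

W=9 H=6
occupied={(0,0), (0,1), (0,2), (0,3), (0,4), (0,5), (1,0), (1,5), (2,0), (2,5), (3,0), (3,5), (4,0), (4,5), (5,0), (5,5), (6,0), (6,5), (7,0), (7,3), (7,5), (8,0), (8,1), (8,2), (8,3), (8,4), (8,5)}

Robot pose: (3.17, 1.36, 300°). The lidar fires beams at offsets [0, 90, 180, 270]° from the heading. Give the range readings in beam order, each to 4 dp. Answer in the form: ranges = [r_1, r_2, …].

beam 1: φ=0°, α=300°
  direction (0.5000, -0.8660); cell (3,1); t to first gridline: x 1.6600, y 0.4157 (then +2.0000 / +1.1547)
    (3,0) via y @ 0.4157  # hit
  → r_1 = 0.4157
beam 2: φ=90°, α=30°
  direction (0.8660, 0.5000); cell (3,1); t to first gridline: x 0.9584, y 1.2800 (then +1.1547 / +2.0000)
    (4,1) via x @ 0.9584
    (4,2) via y @ 1.2800
    (5,2) via x @ 2.1131
    (6,2) via x @ 3.2678
    (6,3) via y @ 3.2800
    (7,3) via x @ 4.4225  # hit
  → r_2 = 4.4225
beam 3: φ=180°, α=120°
  direction (-0.5000, 0.8660); cell (3,1); t to first gridline: x 0.3400, y 0.7390 (then +2.0000 / +1.1547)
    (2,1) via x @ 0.3400
    (2,2) via y @ 0.7390
    (2,3) via y @ 1.8937
    (1,3) via x @ 2.3400
    (1,4) via y @ 3.0484
    (1,5) via y @ 4.2031  # hit
  → r_3 = 4.2031
beam 4: φ=270°, α=210°
  direction (-0.8660, -0.5000); cell (3,1); t to first gridline: x 0.1963, y 0.7200 (then +1.1547 / +2.0000)
    (2,1) via x @ 0.1963
    (2,0) via y @ 0.7200  # hit
  → r_4 = 0.7200

ranges = [0.4157, 4.4225, 4.2031, 0.7200]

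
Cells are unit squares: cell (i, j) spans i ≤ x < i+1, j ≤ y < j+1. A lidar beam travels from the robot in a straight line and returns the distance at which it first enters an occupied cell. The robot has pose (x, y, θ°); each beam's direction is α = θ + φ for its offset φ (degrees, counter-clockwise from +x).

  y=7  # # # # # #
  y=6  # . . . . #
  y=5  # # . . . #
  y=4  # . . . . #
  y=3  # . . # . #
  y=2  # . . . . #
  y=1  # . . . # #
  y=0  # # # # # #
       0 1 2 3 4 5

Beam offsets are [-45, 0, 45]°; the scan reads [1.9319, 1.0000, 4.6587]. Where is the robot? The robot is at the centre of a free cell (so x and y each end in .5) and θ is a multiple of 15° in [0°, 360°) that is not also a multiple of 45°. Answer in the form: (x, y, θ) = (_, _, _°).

Candidates: 21 free-cell centres × 16 headings = 336 poses. Raycast each; keep the one whose scan matches to 4 dp.
  (1.5, 4.5, 75°): beam 1 = 4.0415 ≠ 1.9319 ✗
  (2.5, 6.5, 300°): beam 1 = 5.6940 ≠ 1.9319 ✗
  (1.5, 6.5, 345°): beam 1 = 0.5774 ≠ 1.9319 ✗
  …
  (2.5, 2.5, 30°): r_1=1.9319, r_2=1.0000, r_3=4.6587 — all match ✓
No second candidate reproduces the full scan.

(x, y, θ) = (2.5, 2.5, 30°)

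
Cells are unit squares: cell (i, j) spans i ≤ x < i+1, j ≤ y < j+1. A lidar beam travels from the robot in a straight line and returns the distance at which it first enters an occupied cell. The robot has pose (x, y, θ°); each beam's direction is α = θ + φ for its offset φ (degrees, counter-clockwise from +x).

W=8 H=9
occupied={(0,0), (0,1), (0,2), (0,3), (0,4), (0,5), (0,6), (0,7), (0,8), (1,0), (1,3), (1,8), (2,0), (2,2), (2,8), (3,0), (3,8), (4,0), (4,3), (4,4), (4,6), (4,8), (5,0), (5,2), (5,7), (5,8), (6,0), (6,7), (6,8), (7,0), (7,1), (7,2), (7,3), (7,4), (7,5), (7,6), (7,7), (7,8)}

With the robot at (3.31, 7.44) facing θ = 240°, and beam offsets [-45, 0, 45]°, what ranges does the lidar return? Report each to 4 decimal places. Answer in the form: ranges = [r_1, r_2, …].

ranges = [2.3915, 3.9722, 2.6660]

beam 1: φ=-45°, α=195°
  d=(-0.9659,-0.2588)  start (3,7)  tX=0.3209 tY=1.7000  stride 1/|dx|=1.0353 1/|dy|=3.8637
    cross x-line → (2,7), t=0.3209
    cross x-line → (1,7), t=1.3562
    cross y-line → (1,6), t=1.7000
    cross x-line → (0,6), t=2.3915 (wall)
  → r_1 = 2.3915
beam 2: φ=0°, α=240°
  d=(-0.5000,-0.8660)  start (3,7)  tX=0.6200 tY=0.5081  stride 1/|dx|=2.0000 1/|dy|=1.1547
    cross y-line → (3,6), t=0.5081
    cross x-line → (2,6), t=0.6200
    cross y-line → (2,5), t=1.6628
    cross x-line → (1,5), t=2.6200
    cross y-line → (1,4), t=2.8175
    cross y-line → (1,3), t=3.9722 (wall)
  → r_2 = 3.9722
beam 3: φ=45°, α=285°
  d=(0.2588,-0.9659)  start (3,7)  tX=2.6660 tY=0.4555  stride 1/|dx|=3.8637 1/|dy|=1.0353
    cross y-line → (3,6), t=0.4555
    cross y-line → (3,5), t=1.4908
    cross y-line → (3,4), t=2.5261
    cross x-line → (4,4), t=2.6660 (wall)
  → r_3 = 2.6660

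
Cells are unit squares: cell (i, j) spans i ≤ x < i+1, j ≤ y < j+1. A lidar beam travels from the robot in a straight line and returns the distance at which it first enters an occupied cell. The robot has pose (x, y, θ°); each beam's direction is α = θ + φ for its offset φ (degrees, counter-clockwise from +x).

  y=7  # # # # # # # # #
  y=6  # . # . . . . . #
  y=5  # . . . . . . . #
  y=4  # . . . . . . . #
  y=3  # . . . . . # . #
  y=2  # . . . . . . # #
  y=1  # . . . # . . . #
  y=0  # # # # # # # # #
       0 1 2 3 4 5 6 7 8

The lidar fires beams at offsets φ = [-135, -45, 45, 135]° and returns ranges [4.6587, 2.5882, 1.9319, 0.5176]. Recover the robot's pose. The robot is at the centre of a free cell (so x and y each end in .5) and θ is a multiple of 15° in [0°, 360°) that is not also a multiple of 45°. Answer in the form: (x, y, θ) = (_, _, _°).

Enumerate (i+0.5, j+0.5, θ) over the 38 free cells and 16 admissible headings. For each, cast all 4 beams and compare to the given ranges.
  (2.5, 4.5, 30°): beam 1 = 3.6235 ≠ 4.6587 ✗
  (5.5, 4.5, 240°): beam 1 = 2.5882 ≠ 4.6587 ✗
  (2.5, 4.5, 240°): beam 1 = 1.5529 ≠ 4.6587 ✗
  …
  (5.5, 6.5, 330°): r_1=4.6587, r_2=2.5882, r_3=1.9319, r_4=0.5176 — all match ✓
Only this pose fits every beam.

(x, y, θ) = (5.5, 6.5, 330°)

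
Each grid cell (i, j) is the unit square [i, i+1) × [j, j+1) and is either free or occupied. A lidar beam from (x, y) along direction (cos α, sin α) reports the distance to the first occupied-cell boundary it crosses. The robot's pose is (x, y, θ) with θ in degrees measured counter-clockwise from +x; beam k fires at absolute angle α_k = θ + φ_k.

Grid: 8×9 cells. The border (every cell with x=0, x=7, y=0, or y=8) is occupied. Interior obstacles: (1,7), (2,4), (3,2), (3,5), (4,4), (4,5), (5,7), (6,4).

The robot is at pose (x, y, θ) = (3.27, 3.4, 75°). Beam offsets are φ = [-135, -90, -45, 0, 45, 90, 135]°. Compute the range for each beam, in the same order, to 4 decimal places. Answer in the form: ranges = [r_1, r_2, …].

beam 1: φ=-135°, α=300°
  d=(0.5000,-0.8660)  start (3,3)  tX=1.4600 tY=0.4619  stride 1/|dx|=2.0000 1/|dy|=1.1547
    cross y-line → (3,2), t=0.4619 (wall)
  → r_1 = 0.4619
beam 2: φ=-90°, α=345°
  d=(0.9659,-0.2588)  start (3,3)  tX=0.7558 tY=1.5455  stride 1/|dx|=1.0353 1/|dy|=3.8637
    cross x-line → (4,3), t=0.7558
    cross y-line → (4,2), t=1.5455
    cross x-line → (5,2), t=1.7910
    cross x-line → (6,2), t=2.8263
    cross x-line → (7,2), t=3.8616 (wall)
  → r_2 = 3.8616
beam 3: φ=-45°, α=30°
  d=(0.8660,0.5000)  start (3,3)  tX=0.8429 tY=1.2000  stride 1/|dx|=1.1547 1/|dy|=2.0000
    cross x-line → (4,3), t=0.8429
    cross y-line → (4,4), t=1.2000 (wall)
  → r_3 = 1.2000
beam 4: φ=0°, α=75°
  d=(0.2588,0.9659)  start (3,3)  tX=2.8205 tY=0.6212  stride 1/|dx|=3.8637 1/|dy|=1.0353
    cross y-line → (3,4), t=0.6212
    cross y-line → (3,5), t=1.6564 (wall)
  → r_4 = 1.6564
beam 5: φ=45°, α=120°
  d=(-0.5000,0.8660)  start (3,3)  tX=0.5400 tY=0.6928  stride 1/|dx|=2.0000 1/|dy|=1.1547
    cross x-line → (2,3), t=0.5400
    cross y-line → (2,4), t=0.6928 (wall)
  → r_5 = 0.6928
beam 6: φ=90°, α=165°
  d=(-0.9659,0.2588)  start (3,3)  tX=0.2795 tY=2.3182  stride 1/|dx|=1.0353 1/|dy|=3.8637
    cross x-line → (2,3), t=0.2795
    cross x-line → (1,3), t=1.3148
    cross y-line → (1,4), t=2.3182
    cross x-line → (0,4), t=2.3501 (wall)
  → r_6 = 2.3501
beam 7: φ=135°, α=210°
  d=(-0.8660,-0.5000)  start (3,3)  tX=0.3118 tY=0.8000  stride 1/|dx|=1.1547 1/|dy|=2.0000
    cross x-line → (2,3), t=0.3118
    cross y-line → (2,2), t=0.8000
    cross x-line → (1,2), t=1.4665
    cross x-line → (0,2), t=2.6212 (wall)
  → r_7 = 2.6212

ranges = [0.4619, 3.8616, 1.2000, 1.6564, 0.6928, 2.3501, 2.6212]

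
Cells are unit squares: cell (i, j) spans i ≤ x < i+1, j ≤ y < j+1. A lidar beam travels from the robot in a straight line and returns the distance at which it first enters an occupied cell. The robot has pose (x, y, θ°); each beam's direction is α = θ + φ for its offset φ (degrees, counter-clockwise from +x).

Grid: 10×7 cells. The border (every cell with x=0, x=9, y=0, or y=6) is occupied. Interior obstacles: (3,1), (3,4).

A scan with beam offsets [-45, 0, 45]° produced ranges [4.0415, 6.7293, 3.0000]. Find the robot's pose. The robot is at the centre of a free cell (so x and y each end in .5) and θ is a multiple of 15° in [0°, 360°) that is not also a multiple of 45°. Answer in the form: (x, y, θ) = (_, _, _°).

(x, y, θ) = (7.5, 2.5, 165°)

Enumerate (i+0.5, j+0.5, θ) over the 38 free cells and 16 admissible headings. For each, cast all 3 beams and compare to the given ranges.
  (2.5, 2.5, 165°): beam 1 = 3.0000 ≠ 4.0415 ✗
  (7.5, 4.5, 330°): beam 1 = 3.6235 ≠ 4.0415 ✗
  (2.5, 1.5, 15°): beam 1 = 0.5774 ≠ 4.0415 ✗
  (3.5, 5.5, 285°): beam 1 = 0.5774 ≠ 4.0415 ✗
  …
  (7.5, 2.5, 165°): r_1=4.0415, r_2=6.7293, r_3=3.0000 — all match ✓
Unique over the lattice → pose = (7.5, 2.5, 165°).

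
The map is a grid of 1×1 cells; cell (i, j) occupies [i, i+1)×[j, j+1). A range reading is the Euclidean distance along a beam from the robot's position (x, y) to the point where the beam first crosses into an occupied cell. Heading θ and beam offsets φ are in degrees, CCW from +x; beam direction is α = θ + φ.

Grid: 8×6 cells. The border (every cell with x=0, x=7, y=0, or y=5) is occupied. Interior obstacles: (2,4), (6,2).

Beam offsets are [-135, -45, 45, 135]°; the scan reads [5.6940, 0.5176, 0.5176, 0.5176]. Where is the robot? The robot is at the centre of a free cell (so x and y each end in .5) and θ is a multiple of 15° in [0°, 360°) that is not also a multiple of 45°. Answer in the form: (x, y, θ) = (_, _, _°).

The pose lattice has 22·16 = 352 candidates. Test each by forward raycasting.
  (2.5, 2.5, 195°): beam 1 = 2.8868 ≠ 5.6940 ✗
  (1.5, 4.5, 300°): beam 1 = 0.5176 ≠ 5.6940 ✗
  (3.5, 4.5, 75°): beam 1 = 4.0415 ≠ 5.6940 ✗
  (4.5, 3.5, 105°): beam 1 = 1.7321 ≠ 5.6940 ✗
  …
  (6.5, 1.5, 300°): r_1=5.6940, r_2=0.5176, r_3=0.5176, r_4=0.5176 — all match ✓
No second candidate reproduces the full scan.

(x, y, θ) = (6.5, 1.5, 300°)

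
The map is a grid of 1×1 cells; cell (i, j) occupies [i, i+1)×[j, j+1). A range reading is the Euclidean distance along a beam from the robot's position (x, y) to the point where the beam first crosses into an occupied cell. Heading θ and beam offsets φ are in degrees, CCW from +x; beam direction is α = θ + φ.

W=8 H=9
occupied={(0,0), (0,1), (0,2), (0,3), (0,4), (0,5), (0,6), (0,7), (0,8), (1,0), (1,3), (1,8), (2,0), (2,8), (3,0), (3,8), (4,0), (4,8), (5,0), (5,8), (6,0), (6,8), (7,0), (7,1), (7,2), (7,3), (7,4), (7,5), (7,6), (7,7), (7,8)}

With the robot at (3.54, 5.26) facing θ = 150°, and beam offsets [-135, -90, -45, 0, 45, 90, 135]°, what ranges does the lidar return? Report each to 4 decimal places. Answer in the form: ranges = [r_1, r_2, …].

ranges = [3.5821, 3.1639, 2.8367, 2.9329, 2.6296, 4.9190, 4.4103]

beam 1: φ=-135°, α=15°
  d=(0.9659,0.2588)  start (3,5)  tX=0.4762 tY=2.8591  stride 1/|dx|=1.0353 1/|dy|=3.8637
    cross x-line → (4,5), t=0.4762
    cross x-line → (5,5), t=1.5115
    cross x-line → (6,5), t=2.5468
    cross y-line → (6,6), t=2.8591
    cross x-line → (7,6), t=3.5821 (wall)
  → r_1 = 3.5821
beam 2: φ=-90°, α=60°
  d=(0.5000,0.8660)  start (3,5)  tX=0.9200 tY=0.8545  stride 1/|dx|=2.0000 1/|dy|=1.1547
    cross y-line → (3,6), t=0.8545
    cross x-line → (4,6), t=0.9200
    cross y-line → (4,7), t=2.0092
    cross x-line → (5,7), t=2.9200
    cross y-line → (5,8), t=3.1639 (wall)
  → r_2 = 3.1639
beam 3: φ=-45°, α=105°
  d=(-0.2588,0.9659)  start (3,5)  tX=2.0864 tY=0.7661  stride 1/|dx|=3.8637 1/|dy|=1.0353
    cross y-line → (3,6), t=0.7661
    cross y-line → (3,7), t=1.8014
    cross x-line → (2,7), t=2.0864
    cross y-line → (2,8), t=2.8367 (wall)
  → r_3 = 2.8367
beam 4: φ=0°, α=150°
  d=(-0.8660,0.5000)  start (3,5)  tX=0.6235 tY=1.4800  stride 1/|dx|=1.1547 1/|dy|=2.0000
    cross x-line → (2,5), t=0.6235
    cross y-line → (2,6), t=1.4800
    cross x-line → (1,6), t=1.7782
    cross x-line → (0,6), t=2.9329 (wall)
  → r_4 = 2.9329
beam 5: φ=45°, α=195°
  d=(-0.9659,-0.2588)  start (3,5)  tX=0.5590 tY=1.0046  stride 1/|dx|=1.0353 1/|dy|=3.8637
    cross x-line → (2,5), t=0.5590
    cross y-line → (2,4), t=1.0046
    cross x-line → (1,4), t=1.5943
    cross x-line → (0,4), t=2.6296 (wall)
  → r_5 = 2.6296
beam 6: φ=90°, α=240°
  d=(-0.5000,-0.8660)  start (3,5)  tX=1.0800 tY=0.3002  stride 1/|dx|=2.0000 1/|dy|=1.1547
    cross y-line → (3,4), t=0.3002
    cross x-line → (2,4), t=1.0800
    cross y-line → (2,3), t=1.4549
    cross y-line → (2,2), t=2.6096
    cross x-line → (1,2), t=3.0800
    cross y-line → (1,1), t=3.7643
    cross y-line → (1,0), t=4.9190 (wall)
  → r_6 = 4.9190
beam 7: φ=135°, α=285°
  d=(0.2588,-0.9659)  start (3,5)  tX=1.7773 tY=0.2692  stride 1/|dx|=3.8637 1/|dy|=1.0353
    cross y-line → (3,4), t=0.2692
    cross y-line → (3,3), t=1.3044
    cross x-line → (4,3), t=1.7773
    cross y-line → (4,2), t=2.3397
    cross y-line → (4,1), t=3.3750
    cross y-line → (4,0), t=4.4103 (wall)
  → r_7 = 4.4103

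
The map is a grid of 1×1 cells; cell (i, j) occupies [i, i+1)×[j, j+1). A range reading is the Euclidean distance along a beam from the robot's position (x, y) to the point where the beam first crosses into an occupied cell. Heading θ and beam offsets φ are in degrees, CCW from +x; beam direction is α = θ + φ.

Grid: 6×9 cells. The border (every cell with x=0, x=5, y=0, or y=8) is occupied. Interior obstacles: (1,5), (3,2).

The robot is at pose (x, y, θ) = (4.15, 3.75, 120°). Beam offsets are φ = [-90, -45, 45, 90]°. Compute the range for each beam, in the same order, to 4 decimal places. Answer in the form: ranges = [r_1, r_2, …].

ranges = [0.9815, 3.2841, 3.2611, 3.6373]

beam 1: φ=-90°, α=30°
  d=(0.8660,0.5000)  start (4,3)  tX=0.9815 tY=0.5000  stride 1/|dx|=1.1547 1/|dy|=2.0000
    cross y-line → (4,4), t=0.5000
    cross x-line → (5,4), t=0.9815 (wall)
  → r_1 = 0.9815
beam 2: φ=-45°, α=75°
  d=(0.2588,0.9659)  start (4,3)  tX=3.2841 tY=0.2588  stride 1/|dx|=3.8637 1/|dy|=1.0353
    cross y-line → (4,4), t=0.2588
    cross y-line → (4,5), t=1.2941
    cross y-line → (4,6), t=2.3294
    cross x-line → (5,6), t=3.2841 (wall)
  → r_2 = 3.2841
beam 3: φ=45°, α=165°
  d=(-0.9659,0.2588)  start (4,3)  tX=0.1553 tY=0.9659  stride 1/|dx|=1.0353 1/|dy|=3.8637
    cross x-line → (3,3), t=0.1553
    cross y-line → (3,4), t=0.9659
    cross x-line → (2,4), t=1.1906
    cross x-line → (1,4), t=2.2258
    cross x-line → (0,4), t=3.2611 (wall)
  → r_3 = 3.2611
beam 4: φ=90°, α=210°
  d=(-0.8660,-0.5000)  start (4,3)  tX=0.1732 tY=1.5000  stride 1/|dx|=1.1547 1/|dy|=2.0000
    cross x-line → (3,3), t=0.1732
    cross x-line → (2,3), t=1.3279
    cross y-line → (2,2), t=1.5000
    cross x-line → (1,2), t=2.4826
    cross y-line → (1,1), t=3.5000
    cross x-line → (0,1), t=3.6373 (wall)
  → r_4 = 3.6373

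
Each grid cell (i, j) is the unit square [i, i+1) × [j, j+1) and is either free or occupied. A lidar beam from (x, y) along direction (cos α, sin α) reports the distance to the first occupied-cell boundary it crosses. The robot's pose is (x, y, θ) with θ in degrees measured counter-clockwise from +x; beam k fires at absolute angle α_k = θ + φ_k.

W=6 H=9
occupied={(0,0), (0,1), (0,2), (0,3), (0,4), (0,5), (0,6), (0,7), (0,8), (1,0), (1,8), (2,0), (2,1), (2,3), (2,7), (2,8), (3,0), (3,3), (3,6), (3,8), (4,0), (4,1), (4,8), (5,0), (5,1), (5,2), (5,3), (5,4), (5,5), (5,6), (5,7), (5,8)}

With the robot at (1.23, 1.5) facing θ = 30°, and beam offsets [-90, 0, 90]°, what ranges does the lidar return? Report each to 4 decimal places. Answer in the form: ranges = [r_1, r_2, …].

ranges = [0.5774, 0.8891, 0.4600]

beam 1: φ=-90°, α=300°
  dir = (cos 300°, sin 300°) = (0.5000, -0.8660); from cell (1,1)
  next x-line at t=1.5400, next y-line at t=0.5774; Δt_x=2.0000, Δt_y=1.1547
    y: enter (1,0) at t=0.5774 ← occupied
  → r_1 = 0.5774
beam 2: φ=0°, α=30°
  dir = (cos 30°, sin 30°) = (0.8660, 0.5000); from cell (1,1)
  next x-line at t=0.8891, next y-line at t=1.0000; Δt_x=1.1547, Δt_y=2.0000
    x: enter (2,1) at t=0.8891 ← occupied
  → r_2 = 0.8891
beam 3: φ=90°, α=120°
  dir = (cos 120°, sin 120°) = (-0.5000, 0.8660); from cell (1,1)
  next x-line at t=0.4600, next y-line at t=0.5774; Δt_x=2.0000, Δt_y=1.1547
    x: enter (0,1) at t=0.4600 ← occupied
  → r_3 = 0.4600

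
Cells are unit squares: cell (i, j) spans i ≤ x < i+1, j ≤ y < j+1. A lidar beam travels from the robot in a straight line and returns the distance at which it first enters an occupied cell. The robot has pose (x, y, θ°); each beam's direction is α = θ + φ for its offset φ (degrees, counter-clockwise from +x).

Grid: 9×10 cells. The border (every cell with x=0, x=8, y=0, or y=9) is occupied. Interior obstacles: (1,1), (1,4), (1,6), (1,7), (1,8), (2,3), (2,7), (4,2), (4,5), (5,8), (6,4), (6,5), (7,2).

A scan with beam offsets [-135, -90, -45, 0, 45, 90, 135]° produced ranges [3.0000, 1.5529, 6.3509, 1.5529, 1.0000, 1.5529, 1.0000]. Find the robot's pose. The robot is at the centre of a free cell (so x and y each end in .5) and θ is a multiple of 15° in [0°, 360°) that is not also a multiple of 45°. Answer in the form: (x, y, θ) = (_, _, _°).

(x, y, θ) = (2.5, 5.5, 75°)

Candidates: 43 free-cell centres × 16 headings = 688 poses. Raycast each; keep the one whose scan matches to 4 dp.
  (5.5, 2.5, 300°): beam 1 = 0.5176 ≠ 3.0000 ✗
  (3.5, 6.5, 165°): beam 1 = 5.0000 ≠ 3.0000 ✗
  (6.5, 6.5, 150°): beam 1 = 1.5529 ≠ 3.0000 ✗
  …
  (2.5, 5.5, 75°): r_1=3.0000, r_2=1.5529, r_3=6.3509, r_4=1.5529, r_5=1.0000, r_6=1.5529, r_7=1.0000 — all match ✓
Unique over the lattice → pose = (2.5, 5.5, 75°).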